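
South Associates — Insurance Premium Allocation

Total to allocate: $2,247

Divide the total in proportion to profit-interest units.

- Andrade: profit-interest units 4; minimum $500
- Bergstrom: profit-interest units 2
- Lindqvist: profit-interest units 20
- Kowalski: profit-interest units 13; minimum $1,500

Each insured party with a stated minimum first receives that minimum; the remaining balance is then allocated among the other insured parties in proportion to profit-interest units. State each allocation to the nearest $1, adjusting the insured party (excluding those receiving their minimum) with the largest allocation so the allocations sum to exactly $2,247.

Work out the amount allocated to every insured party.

Minimums first: Andrade $500; Kowalski $1,500. Remaining pool $247.
Remaining pool split over remaining profit-interest units 22: Bergstrom 22.45 → $22; Lindqvist 224.55 → $225.

Andrade: $500; Bergstrom: $22; Lindqvist: $225; Kowalski: $1,500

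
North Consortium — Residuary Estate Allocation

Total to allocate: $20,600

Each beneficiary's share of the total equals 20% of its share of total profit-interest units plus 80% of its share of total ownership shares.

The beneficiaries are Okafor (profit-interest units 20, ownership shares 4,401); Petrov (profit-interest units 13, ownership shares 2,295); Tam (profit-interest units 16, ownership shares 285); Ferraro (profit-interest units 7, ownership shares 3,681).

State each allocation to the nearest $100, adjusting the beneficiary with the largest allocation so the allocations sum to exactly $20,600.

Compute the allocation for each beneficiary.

Okafor: $8,300 | Petrov: $4,500 | Tam: $1,600 | Ferraro: $6,200

Totals — profit-interest units 56, ownership shares 10,662.
Blended shares (20% profit-interest units + 80% ownership shares): Okafor 0.4016; Petrov 0.2186; Tam 0.0785; Ferraro 0.3012.
Unrounded shares: Okafor 8,273.95; Petrov 4,503.76; Tam 1,617.66; Ferraro 6,204.63.
Rounded to nearest $100: Okafor $8,300; Petrov $4,500; Tam $1,600; Ferraro $6,200. Sum = $20,600.
Rounded total matches; no reconciliation needed.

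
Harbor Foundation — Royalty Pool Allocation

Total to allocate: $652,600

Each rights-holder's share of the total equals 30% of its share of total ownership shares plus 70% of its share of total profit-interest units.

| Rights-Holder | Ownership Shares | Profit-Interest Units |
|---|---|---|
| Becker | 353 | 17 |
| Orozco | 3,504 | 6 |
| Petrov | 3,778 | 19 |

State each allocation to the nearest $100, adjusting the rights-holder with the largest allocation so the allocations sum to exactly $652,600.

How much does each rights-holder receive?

Ownership shares total 7,635; profit-interest units total 42.
Blended shares (30% ownership shares + 70% profit-interest units): Becker 0.2972; Orozco 0.2377; Petrov 0.4651.
Proportional shares: Becker 193,955.11; Orozco 155,111.10; Petrov 303,533.79.
At nearest $100: Becker $194,000; Orozco $155,100; Petrov $303,500. Sum = $652,600.
No rounding difference to absorb.

Becker: $194,000 | Orozco: $155,100 | Petrov: $303,500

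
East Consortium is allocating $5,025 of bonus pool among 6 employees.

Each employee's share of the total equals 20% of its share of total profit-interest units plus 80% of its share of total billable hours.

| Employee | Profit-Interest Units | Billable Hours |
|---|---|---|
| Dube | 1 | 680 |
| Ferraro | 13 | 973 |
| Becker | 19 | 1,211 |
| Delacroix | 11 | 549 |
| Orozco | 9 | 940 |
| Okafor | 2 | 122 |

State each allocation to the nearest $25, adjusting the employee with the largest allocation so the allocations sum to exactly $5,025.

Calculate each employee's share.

Dube: $625 | Ferraro: $1,100 | Becker: $1,450 | Delacroix: $700 | Orozco: $1,000 | Okafor: $150

Totals — profit-interest units 55, billable hours 4,475.
Composite weights (20% profit-interest units + 80% billable hours): Dube 0.1252; Ferraro 0.2212; Becker 0.2856; Delacroix 0.1381; Orozco 0.2008; Okafor 0.0291.
Unrounded shares: Dube 629.13; Ferraro 1,111.61; Becker 1,435.05; Delacroix 694.18; Orozco 1,008.88; Okafor 146.14.
Rounded to nearest $25: Dube $625; Ferraro $1,100; Becker $1,425; Delacroix $700; Orozco $1,000; Okafor $150. Sum = $5,000.
Difference $5,025 − $5,000 = +$25 applied to largest allocation (Becker): Becker becomes $1,450.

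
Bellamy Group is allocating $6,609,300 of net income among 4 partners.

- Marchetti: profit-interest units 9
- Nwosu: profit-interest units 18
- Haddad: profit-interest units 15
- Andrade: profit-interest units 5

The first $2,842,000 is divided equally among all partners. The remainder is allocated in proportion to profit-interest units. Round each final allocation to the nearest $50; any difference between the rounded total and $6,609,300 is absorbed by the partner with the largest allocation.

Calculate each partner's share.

Marchetti: $1,431,900; Nwosu: $2,153,250; Haddad: $1,912,850; Andrade: $1,111,300

Equal tier: $2,842,000 ÷ 4 = $710,500 apiece.
Remainder $3,767,300 by profit-interest units (total 47): Marchetti 721,397.87 → $721,400; Nwosu 1,442,795.74 → $1,442,800; Haddad 1,202,329.79 → $1,202,350; Andrade 400,776.60 → $400,800.
Rounding difference −$50 on remainder applied to Nwosu.
Totals: Marchetti $710,500 + $721,400 = $1,431,900; Nwosu $710,500 + $1,442,750 = $2,153,250; Haddad $710,500 + $1,202,350 = $1,912,850; Andrade $710,500 + $400,800 = $1,111,300.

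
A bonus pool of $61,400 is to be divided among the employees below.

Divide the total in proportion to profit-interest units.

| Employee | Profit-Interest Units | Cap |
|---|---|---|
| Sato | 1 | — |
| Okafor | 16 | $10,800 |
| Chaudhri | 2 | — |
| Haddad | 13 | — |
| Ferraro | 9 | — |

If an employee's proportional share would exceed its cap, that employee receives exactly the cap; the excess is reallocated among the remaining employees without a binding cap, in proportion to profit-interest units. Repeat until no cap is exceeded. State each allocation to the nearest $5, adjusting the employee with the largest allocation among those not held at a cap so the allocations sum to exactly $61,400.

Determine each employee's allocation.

Profit-interest units total: 41.
Pro-rata shares before constraints: Sato 1,497.56; Okafor 23,960.98; Chaudhri 2,995.12; Haddad 19,468.29; Ferraro 13,478.05.
Held at cap: Okafor ($10,800); remaining pool $50,600 reallocated over remaining profit-interest units 25.
Remaining shares: Sato 2,024.00 → $2,025; Chaudhri 4,048.00 → $4,050; Haddad 26,312.00 → $26,310; Ferraro 18,216.00 → $18,215.

Sato: $2,025; Okafor: $10,800; Chaudhri: $4,050; Haddad: $26,310; Ferraro: $18,215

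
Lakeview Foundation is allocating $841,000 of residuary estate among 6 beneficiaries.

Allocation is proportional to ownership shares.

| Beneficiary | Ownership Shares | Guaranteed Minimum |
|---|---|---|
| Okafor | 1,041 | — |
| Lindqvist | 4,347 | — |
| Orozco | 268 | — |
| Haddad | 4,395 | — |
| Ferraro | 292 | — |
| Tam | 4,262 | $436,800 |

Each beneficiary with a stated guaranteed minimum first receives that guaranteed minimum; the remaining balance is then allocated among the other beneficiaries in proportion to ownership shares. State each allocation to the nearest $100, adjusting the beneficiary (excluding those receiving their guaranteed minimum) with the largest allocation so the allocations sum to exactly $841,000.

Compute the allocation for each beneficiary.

Guaranteed amounts: Tam $436,800. Remaining pool $404,200.
Remaining pool split over remaining ownership shares 10,343: Okafor 40,681.83 → $40,700; Lindqvist 169,878.89 → $169,900; Orozco 10,473.32 → $10,500; Haddad 171,754.71 → $171,800; Ferraro 11,411.23 → $11,400.
Rounding difference −$100 applied to Haddad → $171,700.

Okafor: $40,700; Lindqvist: $169,900; Orozco: $10,500; Haddad: $171,700; Ferraro: $11,400; Tam: $436,800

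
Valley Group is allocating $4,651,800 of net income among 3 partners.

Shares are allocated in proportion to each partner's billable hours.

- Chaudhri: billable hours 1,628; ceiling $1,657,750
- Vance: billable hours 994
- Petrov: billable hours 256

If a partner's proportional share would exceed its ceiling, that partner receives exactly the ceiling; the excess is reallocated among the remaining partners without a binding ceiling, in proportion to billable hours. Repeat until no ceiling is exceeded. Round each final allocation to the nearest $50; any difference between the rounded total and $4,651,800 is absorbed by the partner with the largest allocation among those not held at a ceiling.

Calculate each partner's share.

Chaudhri: $1,657,750; Vance: $2,380,850; Petrov: $613,200

Combined billable hours = 2,878.
Proportional shares (ignoring caps): Chaudhri 2,631,386.52; Vance 1,606,632.80; Petrov 413,780.68.
Cap binds for Chaudhri ($1,657,750); remaining pool $2,994,050 reallocated over remaining billable hours 1,250.
Remaining shares: Vance 2,380,868.56 → $2,380,850; Petrov 613,181.44 → $613,200.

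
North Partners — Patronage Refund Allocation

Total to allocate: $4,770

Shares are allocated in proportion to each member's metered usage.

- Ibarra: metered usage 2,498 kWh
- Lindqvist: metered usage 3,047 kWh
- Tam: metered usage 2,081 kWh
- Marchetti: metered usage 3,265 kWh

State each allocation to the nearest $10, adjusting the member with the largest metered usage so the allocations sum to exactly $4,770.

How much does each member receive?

Ibarra: $1,090 · Lindqvist: $1,330 · Tam: $910 · Marchetti: $1,440

Metered usage total: 10,891.
Unrounded shares: Ibarra 2,498/10,891 × $4,770 = 1,094.06; Lindqvist 3,047/10,891 × $4,770 = 1,334.51; Tam 2,081/10,891 × $4,770 = 911.43; Marchetti 3,265/10,891 × $4,770 = 1,429.99.
After rounding ($10): Ibarra $1,090; Lindqvist $1,330; Tam $910; Marchetti $1,430. Sum = $4,760.
Difference $4,770 − $4,760 = +$10 applied to largest metered usage (Marchetti): Marchetti becomes $1,440.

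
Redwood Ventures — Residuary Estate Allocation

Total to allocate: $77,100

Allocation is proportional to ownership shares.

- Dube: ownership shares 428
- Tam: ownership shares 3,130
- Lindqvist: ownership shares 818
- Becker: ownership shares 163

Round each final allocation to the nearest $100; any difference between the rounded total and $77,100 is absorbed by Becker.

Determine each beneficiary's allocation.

Dube: $7,300; Tam: $53,200; Lindqvist: $13,900; Becker: $2,700

Combined ownership shares = 4,539.
Raw shares: Dube 428/4,539 × $77,100 = 7,270.06; Tam 3,130/4,539 × $77,100 = 53,166.56; Lindqvist 818/4,539 × $77,100 = 13,894.65; Becker 163/4,539 × $77,100 = 2,768.74.
At nearest $100: Dube $7,300; Tam $53,200; Lindqvist $13,900; Becker $2,800. Sum = $77,200.
Difference $77,100 − $77,200 = −$100 applied to Becker: Becker becomes $2,700.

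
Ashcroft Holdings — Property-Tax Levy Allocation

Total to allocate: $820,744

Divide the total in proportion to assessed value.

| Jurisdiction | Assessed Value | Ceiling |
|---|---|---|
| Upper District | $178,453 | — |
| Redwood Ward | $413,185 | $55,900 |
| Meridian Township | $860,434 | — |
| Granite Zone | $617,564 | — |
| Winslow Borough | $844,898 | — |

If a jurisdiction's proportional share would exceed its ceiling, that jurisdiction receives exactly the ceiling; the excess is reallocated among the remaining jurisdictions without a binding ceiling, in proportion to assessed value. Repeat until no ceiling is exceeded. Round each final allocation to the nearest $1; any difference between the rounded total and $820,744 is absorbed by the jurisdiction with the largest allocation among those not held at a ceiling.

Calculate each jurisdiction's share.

Upper District: $54,566 · Redwood Ward: $55,900 · Meridian Township: $263,097 · Granite Zone: $188,834 · Winslow Borough: $258,347

Total assessed value = 2,914,534.
Pro-rata shares before constraints: Upper District 50,253.05; Redwood Ward 116,354.49; Meridian Township 242,301.53; Granite Zone 173,908.40; Winslow Borough 237,926.53.
Held at cap: Redwood Ward ($55,900); residual $764,844 reallocated over remaining assessed value 2,501,349.
Shares after redistribution: Upper District 54,566.04 → $54,566; Meridian Township 263,097.15 → $263,097; Granite Zone 188,834.15 → $188,834; Winslow Borough 258,346.66 → $258,347.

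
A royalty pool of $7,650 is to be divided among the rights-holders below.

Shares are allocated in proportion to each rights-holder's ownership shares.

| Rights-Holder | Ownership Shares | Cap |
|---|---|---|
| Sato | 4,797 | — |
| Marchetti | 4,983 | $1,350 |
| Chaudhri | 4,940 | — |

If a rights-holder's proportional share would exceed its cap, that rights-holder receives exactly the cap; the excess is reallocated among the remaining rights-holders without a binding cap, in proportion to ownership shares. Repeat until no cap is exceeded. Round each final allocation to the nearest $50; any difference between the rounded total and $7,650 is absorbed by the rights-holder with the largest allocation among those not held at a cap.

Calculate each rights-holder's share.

Total ownership shares = 14,720.
Unconstrained shares: Sato 2,493.01; Marchetti 2,589.67; Chaudhri 2,567.32.
Capped: Marchetti ($1,350); balance $6,300 reallocated over remaining ownership shares 9,737.
Redistributed shares: Sato 3,103.74 → $3,100; Chaudhri 3,196.26 → $3,200.

Sato: $3,100 · Marchetti: $1,350 · Chaudhri: $3,200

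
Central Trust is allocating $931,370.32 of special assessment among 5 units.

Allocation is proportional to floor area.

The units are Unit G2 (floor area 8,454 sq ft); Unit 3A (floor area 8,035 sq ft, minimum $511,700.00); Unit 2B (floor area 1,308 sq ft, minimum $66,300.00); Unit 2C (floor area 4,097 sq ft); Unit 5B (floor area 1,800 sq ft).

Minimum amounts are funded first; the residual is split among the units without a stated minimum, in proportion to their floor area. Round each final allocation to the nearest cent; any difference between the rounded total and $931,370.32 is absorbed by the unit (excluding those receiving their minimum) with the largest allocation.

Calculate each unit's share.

Unit G2: $208,166.17; Unit 3A: $511,700.00; Unit 2B: $66,300.00; Unit 2C: $100,882.04; Unit 5B: $44,322.11

Minimums first: Unit 3A $511,700.00; Unit 2B $66,300.00. Residual $353,370.32.
Residual split over remaining floor area 14,351: Unit G2 208,166.1686 → $208,166.17; Unit 2C 100,882.0431 → $100,882.04; Unit 5B 44,322.1083 → $44,322.11.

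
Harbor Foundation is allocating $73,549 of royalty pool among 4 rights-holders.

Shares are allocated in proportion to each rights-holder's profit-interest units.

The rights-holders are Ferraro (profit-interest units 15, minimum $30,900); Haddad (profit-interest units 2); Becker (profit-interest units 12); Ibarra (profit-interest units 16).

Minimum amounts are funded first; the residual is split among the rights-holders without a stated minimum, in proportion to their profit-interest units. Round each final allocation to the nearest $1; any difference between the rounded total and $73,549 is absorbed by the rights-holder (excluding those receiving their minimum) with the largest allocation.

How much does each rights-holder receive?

Ferraro: $30,900 · Haddad: $2,843 · Becker: $17,060 · Ibarra: $22,746

Fund the minimums — Ferraro $30,900. Residual $42,649.
Residual split over remaining profit-interest units 30: Haddad 2,843.27 → $2,843; Becker 17,059.60 → $17,060; Ibarra 22,746.13 → $22,746.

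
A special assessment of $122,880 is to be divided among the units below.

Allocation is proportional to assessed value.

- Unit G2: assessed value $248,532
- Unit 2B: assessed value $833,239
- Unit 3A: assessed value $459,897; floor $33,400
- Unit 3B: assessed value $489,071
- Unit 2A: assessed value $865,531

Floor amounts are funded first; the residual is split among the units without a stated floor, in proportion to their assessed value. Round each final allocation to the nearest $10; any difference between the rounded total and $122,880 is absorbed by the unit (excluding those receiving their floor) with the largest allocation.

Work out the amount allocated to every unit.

Unit G2: $9,130 | Unit 2B: $30,600 | Unit 3A: $33,400 | Unit 3B: $17,960 | Unit 2A: $31,790

Minimums first: Unit 3A $33,400. Remaining pool $89,480.
Remaining pool split over remaining assessed value 2,436,373: Unit G2 9,127.77 → $9,130; Unit 2B 30,602.14 → $30,600; Unit 3B 17,961.98 → $17,960; Unit 2A 31,788.12 → $31,790.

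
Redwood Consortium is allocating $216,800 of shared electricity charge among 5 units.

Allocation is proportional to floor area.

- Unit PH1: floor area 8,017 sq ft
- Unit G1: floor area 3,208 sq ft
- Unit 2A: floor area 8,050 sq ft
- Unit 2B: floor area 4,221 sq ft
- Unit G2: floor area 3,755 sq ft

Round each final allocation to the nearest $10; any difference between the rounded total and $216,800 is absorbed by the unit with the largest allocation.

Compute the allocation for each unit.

Combined floor area = 27,251.
Raw shares: Unit PH1 8,017/27,251 × $216,800 = 63,780.62; Unit G1 3,208/27,251 × $216,800 = 25,521.79; Unit 2A 8,050/27,251 × $216,800 = 64,043.15; Unit 2B 4,221/27,251 × $216,800 = 33,580.89; Unit G2 3,755/27,251 × $216,800 = 29,873.55.
Rounded to nearest $10: Unit PH1 $63,780; Unit G1 $25,520; Unit 2A $64,040; Unit 2B $33,580; Unit G2 $29,870. Sum = $216,790.
Difference $216,800 − $216,790 = +$10 applied to largest allocation (Unit 2A): Unit 2A becomes $64,050.

Unit PH1: $63,780 | Unit G1: $25,520 | Unit 2A: $64,050 | Unit 2B: $33,580 | Unit G2: $29,870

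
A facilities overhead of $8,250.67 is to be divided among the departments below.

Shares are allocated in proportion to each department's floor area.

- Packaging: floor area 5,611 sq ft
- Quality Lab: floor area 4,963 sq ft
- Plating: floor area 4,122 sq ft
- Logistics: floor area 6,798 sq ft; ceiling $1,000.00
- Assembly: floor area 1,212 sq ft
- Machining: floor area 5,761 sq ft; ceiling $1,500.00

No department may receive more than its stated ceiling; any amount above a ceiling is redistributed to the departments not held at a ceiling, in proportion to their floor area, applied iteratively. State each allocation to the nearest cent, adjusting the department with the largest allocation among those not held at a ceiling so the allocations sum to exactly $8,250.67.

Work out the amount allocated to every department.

Packaging: $2,028.36; Quality Lab: $1,794.10; Plating: $1,490.08; Logistics: $1,000.00; Assembly: $438.13; Machining: $1,500.00

Sum of floor area: 28,467.
Unconstrained shares: Packaging 1,626.2518; Quality Lab 1,438.4401; Plating 1,194.6908; Logistics 1,970.2833; Assembly 351.2773; Machining 1,669.7267.
Held at cap: Logistics ($1,000.00), Machining ($1,500.00); balance $5,750.67 reallocated over remaining floor area 15,908.
Redistributed shares: Packaging 2,028.3511 → $2,028.35; Quality Lab 1,794.1020 → $1,794.10; Plating 1,490.0843 → $1,490.08; Assembly 438.1325 → $438.13.
Rounding difference +$0.01 applied to Packaging → $2,028.36.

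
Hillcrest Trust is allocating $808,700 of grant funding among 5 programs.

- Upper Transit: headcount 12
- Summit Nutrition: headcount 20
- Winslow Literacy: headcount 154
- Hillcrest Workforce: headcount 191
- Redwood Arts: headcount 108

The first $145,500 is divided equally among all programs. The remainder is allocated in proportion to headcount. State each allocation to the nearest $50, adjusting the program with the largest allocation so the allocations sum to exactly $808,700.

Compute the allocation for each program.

Upper Transit: $45,500; Summit Nutrition: $56,450; Winslow Literacy: $239,700; Hillcrest Workforce: $290,250; Redwood Arts: $176,800

Equal tier: $145,500 ÷ 5 = $29,100 apiece.
Remainder $663,200 by headcount (total 485): Upper Transit 16,409.07 → $16,400; Summit Nutrition 27,348.45 → $27,350; Winslow Literacy 210,583.09 → $210,600; Hillcrest Workforce 261,177.73 → $261,200; Redwood Arts 147,681.65 → $147,700.
Rounding difference −$50 on remainder applied to Hillcrest Workforce.
Totals: Upper Transit $29,100 + $16,400 = $45,500; Summit Nutrition $29,100 + $27,350 = $56,450; Winslow Literacy $29,100 + $210,600 = $239,700; Hillcrest Workforce $29,100 + $261,150 = $290,250; Redwood Arts $29,100 + $147,700 = $176,800.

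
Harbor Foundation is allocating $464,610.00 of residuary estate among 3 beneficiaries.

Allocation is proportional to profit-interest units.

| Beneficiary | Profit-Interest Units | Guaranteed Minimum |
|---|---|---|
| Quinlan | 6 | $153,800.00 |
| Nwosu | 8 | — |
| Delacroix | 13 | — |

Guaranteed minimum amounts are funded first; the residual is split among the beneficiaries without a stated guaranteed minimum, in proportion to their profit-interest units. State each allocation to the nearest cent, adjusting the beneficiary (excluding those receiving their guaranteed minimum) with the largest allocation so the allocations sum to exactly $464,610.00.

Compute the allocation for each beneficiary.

Guaranteed amounts: Quinlan $153,800.00. Balance $310,810.00.
Balance split over remaining profit-interest units 21: Nwosu 118,403.8095 → $118,403.81; Delacroix 192,406.1905 → $192,406.19.

Quinlan: $153,800.00 | Nwosu: $118,403.81 | Delacroix: $192,406.19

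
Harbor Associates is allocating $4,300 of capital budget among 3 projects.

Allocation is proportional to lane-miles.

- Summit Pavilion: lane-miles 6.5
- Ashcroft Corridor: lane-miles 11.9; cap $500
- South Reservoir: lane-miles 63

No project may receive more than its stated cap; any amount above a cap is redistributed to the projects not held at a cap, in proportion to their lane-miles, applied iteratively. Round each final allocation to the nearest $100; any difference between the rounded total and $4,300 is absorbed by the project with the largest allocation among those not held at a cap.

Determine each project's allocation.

Summit Pavilion: $400; Ashcroft Corridor: $500; South Reservoir: $3,400

Total lane-miles = 81.4.
Unconstrained shares: Summit Pavilion 343.37; Ashcroft Corridor 628.62; South Reservoir 3,328.01.
Cap binds for Ashcroft Corridor ($500); remaining pool $3,800 reallocated over remaining lane-miles 69.5.
Shares after redistribution: Summit Pavilion 355.40 → $400; South Reservoir 3,444.60 → $3,400.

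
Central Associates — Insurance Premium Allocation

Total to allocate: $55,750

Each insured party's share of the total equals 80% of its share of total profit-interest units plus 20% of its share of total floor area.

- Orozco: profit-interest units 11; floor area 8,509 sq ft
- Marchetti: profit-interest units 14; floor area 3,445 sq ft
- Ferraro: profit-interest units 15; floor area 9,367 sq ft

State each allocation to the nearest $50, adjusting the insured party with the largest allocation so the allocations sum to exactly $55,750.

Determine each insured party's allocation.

Totals — profit-interest units 40, floor area 21,321.
Composite weights (80% profit-interest units + 20% floor area): Orozco 0.2998; Marchetti 0.3123; Ferraro 0.3879.
Pro-rata amounts: Orozco 16,714.85; Marchetti 17,411.59; Ferraro 21,623.55.
At nearest $50: Orozco $16,700; Marchetti $17,400; Ferraro $21,600. Sum = $55,700.
Difference $55,750 − $55,700 = +$50 applied to largest allocation (Ferraro): Ferraro becomes $21,650.

Orozco: $16,700; Marchetti: $17,400; Ferraro: $21,650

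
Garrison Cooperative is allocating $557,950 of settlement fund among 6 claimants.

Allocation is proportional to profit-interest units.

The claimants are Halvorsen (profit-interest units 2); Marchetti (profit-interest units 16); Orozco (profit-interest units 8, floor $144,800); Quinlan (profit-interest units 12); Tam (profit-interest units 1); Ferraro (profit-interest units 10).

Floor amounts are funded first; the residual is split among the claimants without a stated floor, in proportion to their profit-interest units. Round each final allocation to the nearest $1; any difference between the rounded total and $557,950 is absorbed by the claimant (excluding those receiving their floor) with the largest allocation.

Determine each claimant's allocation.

Halvorsen: $20,154 · Marchetti: $161,229 · Orozco: $144,800 · Quinlan: $120,922 · Tam: $10,077 · Ferraro: $100,768

Minimums first: Orozco $144,800. Residual $413,150.
Residual split over remaining profit-interest units 41: Halvorsen 20,153.66 → $20,154; Marchetti 161,229.27 → $161,229; Quinlan 120,921.95 → $120,922; Tam 10,076.83 → $10,077; Ferraro 100,768.29 → $100,768.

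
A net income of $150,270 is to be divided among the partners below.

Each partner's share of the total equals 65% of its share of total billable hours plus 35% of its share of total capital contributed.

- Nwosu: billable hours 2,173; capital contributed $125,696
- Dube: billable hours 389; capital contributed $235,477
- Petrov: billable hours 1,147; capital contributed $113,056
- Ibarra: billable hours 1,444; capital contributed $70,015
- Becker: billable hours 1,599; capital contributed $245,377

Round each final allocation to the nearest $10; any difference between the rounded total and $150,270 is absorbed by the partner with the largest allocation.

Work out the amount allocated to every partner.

Nwosu: $39,810; Dube: $21,310; Petrov: $24,120; Ibarra: $25,550; Becker: $39,480

Billable hours total 6,752; capital contributed total 789,621.
Blended shares (65% billable hours + 35% capital contributed): Nwosu 0.2649; Dube 0.1418; Petrov 0.1605; Ibarra 0.1700; Becker 0.2627.
Raw shares: Nwosu 39,807.23; Dube 21,311.82; Petrov 24,123.04; Ibarra 25,552.64; Becker 39,475.28.
At nearest $10: Nwosu $39,810; Dube $21,310; Petrov $24,120; Ibarra $25,550; Becker $39,480. Sum = $150,270.
No rounding difference to absorb.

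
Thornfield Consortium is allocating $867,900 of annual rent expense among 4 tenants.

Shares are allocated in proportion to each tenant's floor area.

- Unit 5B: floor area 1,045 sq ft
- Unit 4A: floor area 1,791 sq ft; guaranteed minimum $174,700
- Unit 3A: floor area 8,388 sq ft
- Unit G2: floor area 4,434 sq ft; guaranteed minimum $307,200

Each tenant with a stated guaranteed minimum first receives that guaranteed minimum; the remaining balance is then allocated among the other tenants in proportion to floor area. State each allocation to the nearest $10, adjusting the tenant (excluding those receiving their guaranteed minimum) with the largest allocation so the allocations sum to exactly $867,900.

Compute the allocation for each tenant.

Minimums first: Unit 4A $174,700; Unit G2 $307,200. Residual $386,000.
Residual split over remaining floor area 9,433: Unit 5B 42,761.58 → $42,760; Unit 3A 343,238.42 → $343,240.

Unit 5B: $42,760 · Unit 4A: $174,700 · Unit 3A: $343,240 · Unit G2: $307,200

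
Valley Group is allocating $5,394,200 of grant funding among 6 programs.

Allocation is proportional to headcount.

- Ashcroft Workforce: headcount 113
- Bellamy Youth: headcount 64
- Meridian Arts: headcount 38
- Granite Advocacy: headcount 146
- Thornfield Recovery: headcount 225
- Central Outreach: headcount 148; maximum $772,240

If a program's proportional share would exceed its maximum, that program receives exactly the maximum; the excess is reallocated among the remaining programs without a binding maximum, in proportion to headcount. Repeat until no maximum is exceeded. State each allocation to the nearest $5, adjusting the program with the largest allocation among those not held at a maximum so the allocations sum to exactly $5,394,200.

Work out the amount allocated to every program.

Total headcount = 734.
Pro-rata shares before constraints: Ashcroft Workforce 830,442.23; Bellamy Youth 470,338.96; Meridian Arts 279,263.76; Granite Advocacy 1,072,960.76; Thornfield Recovery 1,653,535.42; Central Outreach 1,087,658.86.
Capped: Central Outreach ($772,240); balance $4,621,960 reallocated over remaining headcount 586.
Shares after redistribution: Ashcroft Workforce 891,265.32 → $891,265; Bellamy Youth 504,787.44 → $504,785; Meridian Arts 299,717.54 → $299,720; Granite Advocacy 1,151,546.35 → $1,151,545; Thornfield Recovery 1,774,643.34 → $1,774,645.

Ashcroft Workforce: $891,265 · Bellamy Youth: $504,785 · Meridian Arts: $299,720 · Granite Advocacy: $1,151,545 · Thornfield Recovery: $1,774,645 · Central Outreach: $772,240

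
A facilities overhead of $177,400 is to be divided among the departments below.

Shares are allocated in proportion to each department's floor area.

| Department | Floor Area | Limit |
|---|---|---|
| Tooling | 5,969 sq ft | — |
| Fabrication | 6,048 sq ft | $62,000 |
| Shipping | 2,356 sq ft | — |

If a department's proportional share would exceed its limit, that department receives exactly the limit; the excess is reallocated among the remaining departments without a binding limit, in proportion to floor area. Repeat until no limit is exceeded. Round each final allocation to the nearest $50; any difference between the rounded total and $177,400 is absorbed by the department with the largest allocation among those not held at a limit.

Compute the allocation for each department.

Floor area total: 14,373.
Proportional shares (ignoring caps): Tooling 73,672.90; Fabrication 74,647.96; Shipping 29,079.13.
Cap binds for Fabrication ($62,000); remaining pool $115,400 reallocated over remaining floor area 8,325.
Redistributed shares: Tooling 82,741.45 → $82,750; Shipping 32,658.55 → $32,650.

Tooling: $82,750 · Fabrication: $62,000 · Shipping: $32,650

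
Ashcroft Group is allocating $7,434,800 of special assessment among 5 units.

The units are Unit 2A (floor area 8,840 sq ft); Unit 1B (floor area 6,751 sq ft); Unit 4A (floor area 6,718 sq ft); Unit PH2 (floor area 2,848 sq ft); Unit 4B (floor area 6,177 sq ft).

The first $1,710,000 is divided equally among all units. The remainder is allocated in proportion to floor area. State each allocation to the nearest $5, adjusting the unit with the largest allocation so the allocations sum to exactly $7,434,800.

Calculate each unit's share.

Unit 2A: $1,957,090 | Unit 1B: $1,575,425 | Unit 4A: $1,569,395 | Unit PH2: $862,335 | Unit 4B: $1,470,555

$1,710,000 shared equally gives $342,000 per unit.
Remainder $5,724,800 by floor area (total 31,334): Unit 2A 1,615,090.06 → $1,615,090; Unit 1B 1,233,424.55 → $1,233,425; Unit 4A 1,227,395.37 → $1,227,395; Unit PH2 520,336.71 → $520,335; Unit 4B 1,128,553.32 → $1,128,555.
Totals: Unit 2A $342,000 + $1,615,090 = $1,957,090; Unit 1B $342,000 + $1,233,425 = $1,575,425; Unit 4A $342,000 + $1,227,395 = $1,569,395; Unit PH2 $342,000 + $520,335 = $862,335; Unit 4B $342,000 + $1,128,555 = $1,470,555.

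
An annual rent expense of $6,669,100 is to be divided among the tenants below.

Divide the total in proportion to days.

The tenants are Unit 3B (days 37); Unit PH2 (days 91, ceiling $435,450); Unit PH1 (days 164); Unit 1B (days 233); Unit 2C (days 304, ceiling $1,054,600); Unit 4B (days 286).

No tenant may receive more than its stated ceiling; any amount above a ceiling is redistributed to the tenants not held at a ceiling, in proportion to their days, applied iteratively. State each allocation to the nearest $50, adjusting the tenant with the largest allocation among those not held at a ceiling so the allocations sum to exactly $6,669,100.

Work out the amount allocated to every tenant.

Total days = 1,115.
Proportional shares (ignoring caps): Unit 3B 221,306.46; Unit PH2 544,294.26; Unit PH1 980,925.92; Unit 1B 1,393,632.56; Unit 2C 1,818,301.70; Unit 4B 1,710,639.10.
Capped: Unit PH2 ($435,450), Unit 2C ($1,054,600); remaining pool $5,179,050 reallocated over remaining days 720.
Shares after redistribution: Unit 3B 266,145.62 → $266,150; Unit PH1 1,179,672.50 → $1,179,650; Unit 1B 1,675,998.12 → $1,676,000; Unit 4B 2,057,233.75 → $2,057,250.

Unit 3B: $266,150 · Unit PH2: $435,450 · Unit PH1: $1,179,650 · Unit 1B: $1,676,000 · Unit 2C: $1,054,600 · Unit 4B: $2,057,250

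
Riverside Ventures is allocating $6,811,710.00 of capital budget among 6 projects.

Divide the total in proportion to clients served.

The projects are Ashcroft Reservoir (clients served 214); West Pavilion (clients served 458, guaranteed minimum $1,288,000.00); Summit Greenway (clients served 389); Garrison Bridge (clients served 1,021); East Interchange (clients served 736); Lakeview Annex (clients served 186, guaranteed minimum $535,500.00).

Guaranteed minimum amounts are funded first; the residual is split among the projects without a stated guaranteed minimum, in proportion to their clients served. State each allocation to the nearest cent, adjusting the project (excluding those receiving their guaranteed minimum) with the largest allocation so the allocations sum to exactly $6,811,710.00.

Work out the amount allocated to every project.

Ashcroft Reservoir: $452,320.74 | West Pavilion: $1,288,000.00 | Summit Greenway: $822,209.19 | Garrison Bridge: $2,158,034.92 | East Interchange: $1,555,645.15 | Lakeview Annex: $535,500.00

Minimums first: West Pavilion $1,288,000.00; Lakeview Annex $535,500.00. Balance $4,988,210.00.
Balance split over remaining clients served 2,360: Ashcroft Reservoir 452,320.7373 → $452,320.74; Summit Greenway 822,209.1907 → $822,209.19; Garrison Bridge 2,158,034.9195 → $2,158,034.92; East Interchange 1,555,645.1525 → $1,555,645.15.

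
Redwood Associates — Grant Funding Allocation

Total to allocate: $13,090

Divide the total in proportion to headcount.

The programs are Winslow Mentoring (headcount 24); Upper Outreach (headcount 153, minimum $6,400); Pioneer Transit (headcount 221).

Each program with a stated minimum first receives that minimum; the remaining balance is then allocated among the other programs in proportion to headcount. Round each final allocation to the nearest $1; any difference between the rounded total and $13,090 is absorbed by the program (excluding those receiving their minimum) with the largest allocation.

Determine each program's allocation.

Winslow Mentoring: $655; Upper Outreach: $6,400; Pioneer Transit: $6,035

Minimums first: Upper Outreach $6,400. Residual $6,690.
Residual split over remaining headcount 245: Winslow Mentoring 655.35 → $655; Pioneer Transit 6,034.65 → $6,035.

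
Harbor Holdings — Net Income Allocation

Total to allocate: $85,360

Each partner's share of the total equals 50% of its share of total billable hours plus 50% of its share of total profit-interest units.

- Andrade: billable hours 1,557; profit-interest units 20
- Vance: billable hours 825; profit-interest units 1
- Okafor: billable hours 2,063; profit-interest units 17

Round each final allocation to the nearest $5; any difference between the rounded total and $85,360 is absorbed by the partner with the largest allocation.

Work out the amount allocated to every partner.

Billable hours total 4,445; profit-interest units total 38.
Combined weights (50% billable hours + 50% profit-interest units): Andrade 0.4383; Vance 0.1060; Okafor 0.4557.
Unrounded shares: Andrade 37,413.16; Vance 9,044.64; Okafor 38,902.20.
Rounded to nearest $5: Andrade $37,415; Vance $9,045; Okafor $38,900. Sum = $85,360.
No rounding difference to absorb.

Andrade: $37,415 | Vance: $9,045 | Okafor: $38,900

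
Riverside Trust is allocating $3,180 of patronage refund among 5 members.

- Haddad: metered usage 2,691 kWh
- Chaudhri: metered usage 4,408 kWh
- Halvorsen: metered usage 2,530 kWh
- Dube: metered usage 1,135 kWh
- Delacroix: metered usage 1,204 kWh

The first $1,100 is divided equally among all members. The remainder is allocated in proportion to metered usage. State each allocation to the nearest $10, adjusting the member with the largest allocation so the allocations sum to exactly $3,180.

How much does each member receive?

First tranche $1,100 split equally: $220 each.
Remainder $2,080 by metered usage (total 11,968): Haddad 467.69 → $470; Chaudhri 766.10 → $770; Halvorsen 439.71 → $440; Dube 197.26 → $200; Delacroix 209.25 → $210.
Rounding difference −$10 on remainder applied to Chaudhri.
Totals: Haddad $220 + $470 = $690; Chaudhri $220 + $760 = $980; Halvorsen $220 + $440 = $660; Dube $220 + $200 = $420; Delacroix $220 + $210 = $430.

Haddad: $690 | Chaudhri: $980 | Halvorsen: $660 | Dube: $420 | Delacroix: $430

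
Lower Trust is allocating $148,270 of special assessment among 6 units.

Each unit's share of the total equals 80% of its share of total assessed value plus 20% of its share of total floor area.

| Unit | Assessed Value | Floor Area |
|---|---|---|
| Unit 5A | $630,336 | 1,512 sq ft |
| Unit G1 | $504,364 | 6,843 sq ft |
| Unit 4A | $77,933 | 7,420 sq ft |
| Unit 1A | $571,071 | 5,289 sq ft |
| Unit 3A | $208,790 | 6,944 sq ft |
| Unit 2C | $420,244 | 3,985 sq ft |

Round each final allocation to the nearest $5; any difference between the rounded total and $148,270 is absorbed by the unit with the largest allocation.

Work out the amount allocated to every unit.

Assessed value total 2,412,738; floor area total 31,993.
Combined weights (80% assessed value + 20% floor area): Unit 5A 0.2185; Unit G1 0.2100; Unit 4A 0.0722; Unit 1A 0.2224; Unit 3A 0.1126; Unit 2C 0.1643.
Unrounded shares: Unit 5A 32,390.29; Unit G1 31,138.46; Unit 4A 10,708.90; Unit 1A 32,977.55; Unit 3A 16,700.94; Unit 2C 24,353.86.
At nearest $5: Unit 5A $32,390; Unit G1 $31,140; Unit 4A $10,710; Unit 1A $32,980; Unit 3A $16,700; Unit 2C $24,355. Sum = $148,275.
Difference $148,270 − $148,275 = −$5 applied to largest allocation (Unit 1A): Unit 1A becomes $32,975.

Unit 5A: $32,390 | Unit G1: $31,140 | Unit 4A: $10,710 | Unit 1A: $32,975 | Unit 3A: $16,700 | Unit 2C: $24,355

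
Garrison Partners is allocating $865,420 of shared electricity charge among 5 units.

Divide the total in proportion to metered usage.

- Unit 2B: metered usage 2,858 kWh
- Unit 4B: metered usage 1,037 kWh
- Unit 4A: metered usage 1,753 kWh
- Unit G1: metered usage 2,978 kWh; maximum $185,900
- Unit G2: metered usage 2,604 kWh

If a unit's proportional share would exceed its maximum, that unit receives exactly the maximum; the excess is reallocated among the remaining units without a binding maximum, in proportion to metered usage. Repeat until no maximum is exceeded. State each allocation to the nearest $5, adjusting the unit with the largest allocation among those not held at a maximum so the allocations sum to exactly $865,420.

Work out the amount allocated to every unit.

Sum of metered usage: 11,230.
Pro-rata shares before constraints: Unit 2B 220,246.69; Unit 4B 79,914.56; Unit 4A 135,091.83; Unit G1 229,494.28; Unit G2 200,672.63.
Capped: Unit G1 ($185,900); residual $679,520 reallocated over remaining metered usage 8,252.
Remaining shares: Unit 2B 235,345.15 → $235,345; Unit 4B 85,392.90 → $85,395; Unit 4A 144,352.71 → $144,355; Unit G2 214,429.24 → $214,430.
Rounding difference −$5 applied to Unit 2B → $235,340.

Unit 2B: $235,340 | Unit 4B: $85,395 | Unit 4A: $144,355 | Unit G1: $185,900 | Unit G2: $214,430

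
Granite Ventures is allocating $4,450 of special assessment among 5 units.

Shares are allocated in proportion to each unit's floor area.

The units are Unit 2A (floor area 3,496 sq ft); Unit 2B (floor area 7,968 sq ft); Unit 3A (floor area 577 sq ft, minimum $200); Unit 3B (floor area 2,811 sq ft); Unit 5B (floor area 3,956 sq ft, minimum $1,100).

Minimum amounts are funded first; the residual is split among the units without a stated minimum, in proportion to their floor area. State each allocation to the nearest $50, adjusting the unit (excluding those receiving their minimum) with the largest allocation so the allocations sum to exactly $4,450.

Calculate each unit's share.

Unit 2A: $750 | Unit 2B: $1,800 | Unit 3A: $200 | Unit 3B: $600 | Unit 5B: $1,100

Fund the minimums — Unit 3A $200; Unit 5B $1,100. Balance $3,150.
Balance split over remaining floor area 14,275: Unit 2A 771.45 → $750; Unit 2B 1,758.26 → $1,750; Unit 3B 620.29 → $600.
Rounding difference +$50 applied to Unit 2B → $1,800.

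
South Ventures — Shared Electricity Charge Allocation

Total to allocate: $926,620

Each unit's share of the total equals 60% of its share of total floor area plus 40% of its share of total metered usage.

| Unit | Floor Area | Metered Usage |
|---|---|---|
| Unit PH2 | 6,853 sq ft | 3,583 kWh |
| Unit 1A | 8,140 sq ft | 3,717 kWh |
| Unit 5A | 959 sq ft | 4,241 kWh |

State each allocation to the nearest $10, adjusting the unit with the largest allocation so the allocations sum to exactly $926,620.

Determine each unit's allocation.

Unit PH2: $353,920 | Unit 1A: $403,070 | Unit 5A: $169,630

Totals — floor area 15,952, metered usage 11,541.
Blended shares (60% floor area + 40% metered usage): Unit PH2 0.3819; Unit 1A 0.4350; Unit 5A 0.1831.
Pro-rata amounts: Unit PH2 353,917.07; Unit 1A 403,076.14; Unit 5A 169,626.79.
Rounded to nearest $10: Unit PH2 $353,920; Unit 1A $403,080; Unit 5A $169,630. Sum = $926,630.
Difference $926,620 − $926,630 = −$10 applied to largest allocation (Unit 1A): Unit 1A becomes $403,070.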